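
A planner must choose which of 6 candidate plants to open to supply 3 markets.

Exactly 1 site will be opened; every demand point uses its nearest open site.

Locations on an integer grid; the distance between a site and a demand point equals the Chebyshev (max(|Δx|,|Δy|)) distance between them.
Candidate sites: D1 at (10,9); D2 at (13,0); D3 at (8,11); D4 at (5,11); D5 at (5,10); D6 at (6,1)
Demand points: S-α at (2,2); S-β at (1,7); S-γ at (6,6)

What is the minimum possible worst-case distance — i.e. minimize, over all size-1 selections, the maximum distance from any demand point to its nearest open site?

6

Open {D6}.
  Farthest demand point is S-β at distance 6 (to D6); all others are ≤ 6.
With {D5} the worst case is 8.
With {D1} the worst case is 9.
No size-1 selection achieves below 6.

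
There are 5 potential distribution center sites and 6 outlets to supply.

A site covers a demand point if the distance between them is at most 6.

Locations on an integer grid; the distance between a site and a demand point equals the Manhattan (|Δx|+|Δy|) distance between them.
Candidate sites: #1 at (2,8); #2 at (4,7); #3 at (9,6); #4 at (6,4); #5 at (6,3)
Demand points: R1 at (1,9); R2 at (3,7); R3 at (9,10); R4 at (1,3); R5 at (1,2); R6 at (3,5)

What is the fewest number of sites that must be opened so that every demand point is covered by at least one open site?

3

Coverage sets (demand points within 6 of each site):
  #1: {R1, R2, R4, R6}
  #2: {R1, R2, R6}
  #3: {R3}
  #4: {R2, R4, R6}
  #5: {R4, R5, R6}
No 2 sites suffice: every size-2 union leaves at least one demand point uncovered.
But {#1, #3, #5} covers everything, so the minimum is 3.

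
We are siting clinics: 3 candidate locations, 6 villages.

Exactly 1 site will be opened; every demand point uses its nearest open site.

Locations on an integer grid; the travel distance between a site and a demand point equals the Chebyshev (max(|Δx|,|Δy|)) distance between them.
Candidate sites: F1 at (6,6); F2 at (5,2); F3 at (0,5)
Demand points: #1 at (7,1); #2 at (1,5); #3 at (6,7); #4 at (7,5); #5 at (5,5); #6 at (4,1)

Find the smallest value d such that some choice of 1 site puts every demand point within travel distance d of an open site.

Open {F1}.
  Farthest demand point is #1 at travel distance 5 (to F1); all others are ≤ 5.
With {F2} the worst case is 5.
With {F3} the worst case is 7.
No size-1 selection achieves below 5.

5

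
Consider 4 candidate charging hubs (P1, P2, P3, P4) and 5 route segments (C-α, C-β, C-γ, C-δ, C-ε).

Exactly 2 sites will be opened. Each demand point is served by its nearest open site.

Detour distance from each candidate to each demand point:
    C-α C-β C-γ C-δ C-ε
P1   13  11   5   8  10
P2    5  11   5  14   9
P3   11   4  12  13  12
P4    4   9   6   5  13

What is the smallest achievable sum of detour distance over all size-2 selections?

Open {P3, P4}.
  C-α→P4 4, C-β→P3 4, C-γ→P4 6, C-δ→P4 5, C-ε→P3 12  ⇒ total 31.
Compare {P2, P4}: total 32.
Compare {P1, P4}: total 33.
No size-2 selection does better; minimum is 31.

31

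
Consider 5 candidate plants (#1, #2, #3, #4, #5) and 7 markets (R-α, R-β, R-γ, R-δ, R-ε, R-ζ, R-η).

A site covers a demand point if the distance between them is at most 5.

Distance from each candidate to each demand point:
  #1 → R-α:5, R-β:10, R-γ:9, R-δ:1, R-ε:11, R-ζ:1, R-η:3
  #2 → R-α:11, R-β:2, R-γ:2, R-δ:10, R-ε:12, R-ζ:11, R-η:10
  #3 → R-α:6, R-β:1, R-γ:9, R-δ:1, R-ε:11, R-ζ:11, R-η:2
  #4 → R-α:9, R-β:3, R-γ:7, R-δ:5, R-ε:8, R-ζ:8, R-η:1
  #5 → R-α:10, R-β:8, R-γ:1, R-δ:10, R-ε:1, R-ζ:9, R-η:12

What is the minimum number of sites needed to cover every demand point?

Coverage sets (demand points within 5 of each site):
  #1: {R-α, R-δ, R-ζ, R-η}
  #2: {R-β, R-γ}
  #3: {R-β, R-δ, R-η}
  #4: {R-β, R-δ, R-η}
  #5: {R-γ, R-ε}
No 2 sites suffice: every size-2 union leaves at least one demand point uncovered.
But {#1, #2, #5} covers everything, so the minimum is 3.

3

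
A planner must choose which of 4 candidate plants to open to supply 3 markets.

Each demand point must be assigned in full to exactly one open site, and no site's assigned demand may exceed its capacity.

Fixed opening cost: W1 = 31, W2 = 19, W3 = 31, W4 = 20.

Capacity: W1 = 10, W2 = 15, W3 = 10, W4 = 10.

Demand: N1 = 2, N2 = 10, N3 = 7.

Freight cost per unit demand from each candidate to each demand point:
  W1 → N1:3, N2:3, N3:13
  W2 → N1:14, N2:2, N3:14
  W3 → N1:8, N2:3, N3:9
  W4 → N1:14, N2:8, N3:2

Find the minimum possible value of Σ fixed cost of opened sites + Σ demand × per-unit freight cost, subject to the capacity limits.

101

Open {W2, W4}; cheapest assignment that respects the capacities:
  W2 (cap 15, load 12): N1, N2 — cost 2×14 + 10×2 = 48
  W4 (cap 10, load 7): N3 — cost 7×2 = 14
  Shipping 62, fixed 39 → total 101.
  Any other capacity-feasible assignment to {W2, W4} ships for at least 62.
Compare {W1, W2, W4}: its best feasible assignment gives total 110.
Compare {W2, W3, W4}: its best feasible assignment gives total 120.
Every other set of open sites that can feasibly serve all demand totals ≥ 110 even under its best assignment. Minimum: 101.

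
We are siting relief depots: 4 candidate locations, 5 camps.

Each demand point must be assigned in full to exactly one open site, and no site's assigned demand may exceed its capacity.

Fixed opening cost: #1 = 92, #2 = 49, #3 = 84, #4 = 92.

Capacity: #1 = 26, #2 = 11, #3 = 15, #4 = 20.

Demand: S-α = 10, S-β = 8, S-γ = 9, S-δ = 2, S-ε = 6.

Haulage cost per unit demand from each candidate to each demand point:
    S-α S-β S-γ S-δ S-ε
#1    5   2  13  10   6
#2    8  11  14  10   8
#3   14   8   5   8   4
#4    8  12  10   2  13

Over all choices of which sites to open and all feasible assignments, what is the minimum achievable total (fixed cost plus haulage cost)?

331

Open {#1, #3}; cheapest assignment that respects the capacities:
  #1 (cap 26, load 20): S-α, S-β, S-δ — cost 10×5 + 8×2 + 2×10 = 86
  #3 (cap 15, load 15): S-γ, S-ε — cost 9×5 + 6×4 = 69
  Shipping 155, fixed 176 → total 331.
  Any other capacity-feasible assignment to {#1, #3} ships for at least 155.
Compare {#1, #4}: its best feasible assignment gives total 380.
Compare {#1, #2, #3}: its best feasible assignment gives total 380.
Every other set of open sites that can feasibly serve all demand totals ≥ 380 even under its best assignment. Minimum: 331.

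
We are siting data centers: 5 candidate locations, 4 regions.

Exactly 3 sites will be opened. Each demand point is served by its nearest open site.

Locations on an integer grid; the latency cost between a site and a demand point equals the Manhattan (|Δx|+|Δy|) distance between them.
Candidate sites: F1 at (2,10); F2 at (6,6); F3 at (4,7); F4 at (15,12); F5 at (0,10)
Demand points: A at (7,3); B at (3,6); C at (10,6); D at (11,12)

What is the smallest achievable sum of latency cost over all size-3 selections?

Open {F2, F3, F4}.
  A→F2 4, B→F3 2, C→F2 4, D→F4 4  ⇒ total 14.
Compare {F1, F2, F4}: total 15.
Compare {F2, F4, F5}: total 15.
No size-3 selection does better; minimum is 14.

14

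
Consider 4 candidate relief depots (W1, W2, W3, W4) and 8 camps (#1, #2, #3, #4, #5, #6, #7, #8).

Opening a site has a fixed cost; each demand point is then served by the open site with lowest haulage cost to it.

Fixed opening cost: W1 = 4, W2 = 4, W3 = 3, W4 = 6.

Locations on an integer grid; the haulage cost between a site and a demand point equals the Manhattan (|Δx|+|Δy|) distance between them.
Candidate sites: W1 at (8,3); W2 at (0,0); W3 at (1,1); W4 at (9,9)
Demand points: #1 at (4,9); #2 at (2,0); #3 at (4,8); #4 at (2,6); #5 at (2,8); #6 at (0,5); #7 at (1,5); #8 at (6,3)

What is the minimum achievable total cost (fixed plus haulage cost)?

51

Open {W1, W3, W4}: assign each demand point to its cheapest open site.
  #1→W4 5, #2→W3 2, #3→W4 6, #4→W3 6, #5→W3 8, #6→W3 5, #7→W3 4, #8→W1 2
  haulage cost 38, fixed 13 → total 51.
Compare {W3, W4}: haulage cost 43 + fixed 9 = 52.
Compare {W1, W3}: haulage cost 46 + fixed 7 = 53.
Compare {W1, W2, W3, W4}: haulage cost 38 + fixed 17 = 55.
All other subsets cost ≥ 52. Minimum total cost: 51.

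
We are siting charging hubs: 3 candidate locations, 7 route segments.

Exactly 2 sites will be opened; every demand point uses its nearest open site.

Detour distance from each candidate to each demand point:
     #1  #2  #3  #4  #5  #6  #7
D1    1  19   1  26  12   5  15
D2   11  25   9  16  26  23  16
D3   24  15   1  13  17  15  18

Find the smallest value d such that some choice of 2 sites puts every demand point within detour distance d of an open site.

Open {D1, D3}.
  Farthest demand point is #2 at detour distance 15 (to D3); all others are ≤ 15.
With {D2, D3} the worst case is 17.
With {D1, D2} the worst case is 19.
No size-2 selection achieves below 15.

15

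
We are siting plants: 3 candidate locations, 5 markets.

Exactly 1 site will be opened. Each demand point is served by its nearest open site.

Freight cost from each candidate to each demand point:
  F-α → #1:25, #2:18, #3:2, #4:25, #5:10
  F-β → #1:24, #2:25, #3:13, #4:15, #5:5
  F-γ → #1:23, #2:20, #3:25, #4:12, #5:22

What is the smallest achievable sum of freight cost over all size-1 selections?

80

Open {F-α}.
  #1→F-α 25, #2→F-α 18, #3→F-α 2, #4→F-α 25, #5→F-α 10  ⇒ total 80.
Compare {F-β}: total 82.
Compare {F-γ}: total 102.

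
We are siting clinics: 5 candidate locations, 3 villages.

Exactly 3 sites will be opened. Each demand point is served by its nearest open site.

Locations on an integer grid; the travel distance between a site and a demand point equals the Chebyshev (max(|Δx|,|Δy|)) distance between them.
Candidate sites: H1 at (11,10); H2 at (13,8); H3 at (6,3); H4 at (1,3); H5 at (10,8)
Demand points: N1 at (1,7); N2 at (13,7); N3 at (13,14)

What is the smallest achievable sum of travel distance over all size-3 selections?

9

Open {H1, H2, H4}.
  N1→H4 4, N2→H2 1, N3→H1 4  ⇒ total 9.
Compare {H1, H2, H3}: total 10.
Compare {H1, H3, H4}: total 11.
No size-3 selection does better; minimum is 9.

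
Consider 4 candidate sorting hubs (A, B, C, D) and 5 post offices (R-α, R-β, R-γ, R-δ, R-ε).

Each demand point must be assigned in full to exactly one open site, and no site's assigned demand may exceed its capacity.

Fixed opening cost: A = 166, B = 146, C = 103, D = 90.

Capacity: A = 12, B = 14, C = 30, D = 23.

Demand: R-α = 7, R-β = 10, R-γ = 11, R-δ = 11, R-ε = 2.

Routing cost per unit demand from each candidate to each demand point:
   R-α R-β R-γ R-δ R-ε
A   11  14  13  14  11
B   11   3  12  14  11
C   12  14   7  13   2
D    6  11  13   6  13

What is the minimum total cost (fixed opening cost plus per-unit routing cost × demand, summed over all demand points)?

Open {C, D}; cheapest assignment that respects the capacities:
  C (cap 30, load 23): R-β, R-γ, R-ε — cost 10×14 + 11×7 + 2×2 = 221
  D (cap 23, load 18): R-α, R-δ — cost 7×6 + 11×6 = 108
  Shipping 329, fixed 193 → total 522.
  Any other capacity-feasible assignment to {C, D} ships for at least 329.
Compare {B, C, D}: its best feasible assignment gives total 558.
Compare {B, C}: its best feasible assignment gives total 605.
Every other set of open sites that can feasibly serve all demand totals ≥ 558 even under its best assignment. Minimum: 522.

522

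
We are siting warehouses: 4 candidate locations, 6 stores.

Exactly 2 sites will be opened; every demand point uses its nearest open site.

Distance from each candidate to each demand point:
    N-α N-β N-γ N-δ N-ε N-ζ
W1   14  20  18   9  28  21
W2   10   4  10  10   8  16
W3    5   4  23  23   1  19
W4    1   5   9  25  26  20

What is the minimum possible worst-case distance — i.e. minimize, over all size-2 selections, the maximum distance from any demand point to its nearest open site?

Open {W1, W2}.
  Farthest demand point is N-ζ at distance 16 (to W2); all others are ≤ 16.
With {W2, W3} the worst case is 16.
With {W2, W4} the worst case is 16.
No size-2 selection achieves below 16.

16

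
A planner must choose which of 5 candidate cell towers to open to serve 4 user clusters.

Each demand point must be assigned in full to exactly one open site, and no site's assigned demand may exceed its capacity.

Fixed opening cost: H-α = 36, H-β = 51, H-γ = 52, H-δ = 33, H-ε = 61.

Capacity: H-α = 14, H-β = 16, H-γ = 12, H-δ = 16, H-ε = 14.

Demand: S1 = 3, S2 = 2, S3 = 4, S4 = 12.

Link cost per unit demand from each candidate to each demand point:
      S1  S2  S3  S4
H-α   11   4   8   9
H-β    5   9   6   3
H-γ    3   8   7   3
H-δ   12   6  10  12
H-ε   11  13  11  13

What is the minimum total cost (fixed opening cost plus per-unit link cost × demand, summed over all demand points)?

Open {H-α, H-β}; cheapest assignment that respects the capacities:
  H-α (cap 14, load 6): S2, S3 — cost 2×4 + 4×8 = 40
  H-β (cap 16, load 15): S1, S4 — cost 3×5 + 12×3 = 51
  Shipping 91, fixed 87 → total 178.
  Any other capacity-feasible assignment to {H-α, H-β} ships for at least 91.
Compare {H-β, H-δ}: its best feasible assignment gives total 187.
Compare {H-β, H-γ}: its best feasible assignment gives total 188.
Every other set of open sites that can feasibly serve all demand totals ≥ 187 even under its best assignment. Minimum: 178.

178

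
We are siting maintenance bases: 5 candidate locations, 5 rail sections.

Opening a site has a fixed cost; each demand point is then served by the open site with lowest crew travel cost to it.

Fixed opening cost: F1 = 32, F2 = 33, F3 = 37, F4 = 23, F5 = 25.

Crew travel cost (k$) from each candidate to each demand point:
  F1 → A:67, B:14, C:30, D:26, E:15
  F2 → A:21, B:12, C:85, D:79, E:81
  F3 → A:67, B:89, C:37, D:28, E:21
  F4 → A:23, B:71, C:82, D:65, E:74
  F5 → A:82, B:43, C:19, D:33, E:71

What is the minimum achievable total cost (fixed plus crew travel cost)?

163

Open {F1, F4}: assign each demand point to its cheapest open site.
  A→F4 23, B→F1 14, C→F1 30, D→F1 26, E→F1 15
  crew travel cost 108, fixed 55 → total 163.
Compare {F1, F2}: crew travel cost 104 + fixed 65 = 169.
Compare {F1, F4, F5}: crew travel cost 97 + fixed 80 = 177.
Compare {F1, F2, F5}: crew travel cost 93 + fixed 90 = 183.
All other subsets cost ≥ 169. Minimum total cost: 163.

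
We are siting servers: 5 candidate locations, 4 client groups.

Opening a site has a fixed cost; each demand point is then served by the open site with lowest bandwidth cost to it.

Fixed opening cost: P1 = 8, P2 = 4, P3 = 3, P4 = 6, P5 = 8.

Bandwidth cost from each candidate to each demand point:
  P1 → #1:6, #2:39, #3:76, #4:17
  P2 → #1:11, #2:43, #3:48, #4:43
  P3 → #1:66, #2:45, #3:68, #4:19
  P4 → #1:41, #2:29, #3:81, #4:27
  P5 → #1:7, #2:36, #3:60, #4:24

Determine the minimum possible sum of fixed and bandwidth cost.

Open {P1, P2, P4}: assign each demand point to its cheapest open site.
  #1→P1 6, #2→P4 29, #3→P2 48, #4→P1 17
  bandwidth cost 100, fixed 18 → total 118.
Compare {P2, P3, P4}: bandwidth cost 107 + fixed 13 = 120.
Compare {P1, P2, P3, P4}: bandwidth cost 100 + fixed 21 = 121.
Compare {P1, P2}: bandwidth cost 110 + fixed 12 = 122.
All other subsets cost ≥ 120. Minimum total cost: 118.

118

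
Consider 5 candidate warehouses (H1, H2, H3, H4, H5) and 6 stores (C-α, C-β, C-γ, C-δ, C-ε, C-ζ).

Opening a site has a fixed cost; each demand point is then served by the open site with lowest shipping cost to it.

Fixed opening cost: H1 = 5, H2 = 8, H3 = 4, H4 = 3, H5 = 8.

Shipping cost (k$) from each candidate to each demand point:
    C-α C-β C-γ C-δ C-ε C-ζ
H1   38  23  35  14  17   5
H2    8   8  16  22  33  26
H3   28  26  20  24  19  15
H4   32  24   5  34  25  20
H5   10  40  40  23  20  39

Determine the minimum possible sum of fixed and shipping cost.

Open {H1, H2, H4}: assign each demand point to its cheapest open site.
  C-α→H2 8, C-β→H2 8, C-γ→H4 5, C-δ→H1 14, C-ε→H1 17, C-ζ→H1 5
  shipping cost 57, fixed 16 → total 73.
Compare {H1, H2, H3, H4}: shipping cost 57 + fixed 20 = 77.
Compare {H1, H2}: shipping cost 68 + fixed 13 = 81.
Compare {H1, H2, H4, H5}: shipping cost 57 + fixed 24 = 81.
All other subsets cost ≥ 77. Minimum total cost: 73.

73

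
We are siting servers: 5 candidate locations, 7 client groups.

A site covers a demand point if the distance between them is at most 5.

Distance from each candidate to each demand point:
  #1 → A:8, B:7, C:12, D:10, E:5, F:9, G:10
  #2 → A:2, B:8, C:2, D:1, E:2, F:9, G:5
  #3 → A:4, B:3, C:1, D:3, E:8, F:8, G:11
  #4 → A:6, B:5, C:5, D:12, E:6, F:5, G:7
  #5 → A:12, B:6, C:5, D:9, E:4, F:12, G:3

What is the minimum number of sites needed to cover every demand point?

2

Coverage sets (demand points within 5 of each site):
  #1: {E}
  #2: {A, C, D, E, G}
  #3: {A, B, C, D}
  #4: {B, C, F}
  #5: {C, E, G}
No single site covers all 7 demand points.
But {#2, #4} covers everything, so the minimum is 2.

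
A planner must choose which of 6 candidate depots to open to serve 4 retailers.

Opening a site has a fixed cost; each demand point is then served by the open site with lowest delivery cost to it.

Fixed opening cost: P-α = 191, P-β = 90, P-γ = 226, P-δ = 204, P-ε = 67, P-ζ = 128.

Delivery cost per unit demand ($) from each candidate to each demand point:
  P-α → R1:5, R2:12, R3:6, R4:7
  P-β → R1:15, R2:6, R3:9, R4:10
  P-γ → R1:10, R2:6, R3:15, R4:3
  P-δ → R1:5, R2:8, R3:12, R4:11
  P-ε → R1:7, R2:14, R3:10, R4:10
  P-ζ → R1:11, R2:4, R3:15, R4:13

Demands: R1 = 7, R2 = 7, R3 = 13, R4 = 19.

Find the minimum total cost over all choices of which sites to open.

521

Open {P-α}: assign each demand point to its cheapest open site.
  R1→P-α 7×5=35, R2→P-α 7×12=84, R3→P-α 13×6=78, R4→P-α 19×7=133
  delivery cost 330, fixed 191 → total 521.
Compare {P-ε}: delivery cost 467 + fixed 67 = 534.
Compare {P-β}: delivery cost 454 + fixed 90 = 544.
Compare {P-β, P-ε}: delivery cost 398 + fixed 157 = 555.
All other subsets cost ≥ 534. Minimum total cost: 521.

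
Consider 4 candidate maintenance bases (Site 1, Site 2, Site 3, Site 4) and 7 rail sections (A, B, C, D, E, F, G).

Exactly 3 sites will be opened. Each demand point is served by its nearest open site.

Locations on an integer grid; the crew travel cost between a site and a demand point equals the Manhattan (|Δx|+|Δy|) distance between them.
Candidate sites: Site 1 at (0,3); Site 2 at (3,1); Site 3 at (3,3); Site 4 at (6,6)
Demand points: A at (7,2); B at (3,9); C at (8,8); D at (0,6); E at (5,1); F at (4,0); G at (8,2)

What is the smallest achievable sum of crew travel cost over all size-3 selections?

Open {Site 1, Site 2, Site 4}.
  A→Site 2 5, B→Site 4 6, C→Site 4 4, D→Site 1 3, E→Site 2 2, F→Site 2 2, G→Site 2 6  ⇒ total 28.
Compare {Site 2, Site 3, Site 4}: total 31.
Compare {Site 1, Site 3, Site 4}: total 32.
No size-3 selection does better; minimum is 28.

28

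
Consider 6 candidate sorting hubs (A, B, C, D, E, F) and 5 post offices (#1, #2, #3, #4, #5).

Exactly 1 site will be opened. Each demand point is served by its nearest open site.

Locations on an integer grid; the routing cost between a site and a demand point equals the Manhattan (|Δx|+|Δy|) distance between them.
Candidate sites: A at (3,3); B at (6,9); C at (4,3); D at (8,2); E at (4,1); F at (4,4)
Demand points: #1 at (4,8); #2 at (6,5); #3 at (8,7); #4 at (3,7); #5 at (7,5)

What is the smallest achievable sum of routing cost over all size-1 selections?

Open {B}.
  #1→B 3, #2→B 4, #3→B 4, #4→B 5, #5→B 5  ⇒ total 21.
Compare {F}: total 22.
Compare {C}: total 27.
No size-1 selection does better; minimum is 21.

21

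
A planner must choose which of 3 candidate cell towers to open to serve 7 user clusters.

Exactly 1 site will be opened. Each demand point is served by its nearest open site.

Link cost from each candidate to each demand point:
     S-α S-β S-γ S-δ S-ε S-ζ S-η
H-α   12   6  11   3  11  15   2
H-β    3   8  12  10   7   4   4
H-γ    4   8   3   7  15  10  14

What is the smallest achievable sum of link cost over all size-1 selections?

Open {H-β}.
  S-α→H-β 3, S-β→H-β 8, S-γ→H-β 12, S-δ→H-β 10, S-ε→H-β 7, S-ζ→H-β 4, S-η→H-β 4  ⇒ total 48.
Compare {H-α}: total 60.
Compare {H-γ}: total 61.

48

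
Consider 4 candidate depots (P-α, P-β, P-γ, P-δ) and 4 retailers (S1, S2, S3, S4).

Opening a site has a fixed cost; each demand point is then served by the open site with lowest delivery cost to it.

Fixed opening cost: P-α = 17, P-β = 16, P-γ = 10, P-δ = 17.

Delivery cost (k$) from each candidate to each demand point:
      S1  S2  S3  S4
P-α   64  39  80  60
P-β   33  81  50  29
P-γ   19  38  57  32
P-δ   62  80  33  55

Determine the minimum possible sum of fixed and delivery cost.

Open {P-γ, P-δ}: assign each demand point to its cheapest open site.
  S1→P-γ 19, S2→P-γ 38, S3→P-δ 33, S4→P-γ 32
  delivery cost 122, fixed 27 → total 149.
Compare {P-γ}: delivery cost 146 + fixed 10 = 156.
Compare {P-β, P-γ}: delivery cost 136 + fixed 26 = 162.
Compare {P-β, P-γ, P-δ}: delivery cost 119 + fixed 43 = 162.
All other subsets cost ≥ 156. Minimum total cost: 149.

149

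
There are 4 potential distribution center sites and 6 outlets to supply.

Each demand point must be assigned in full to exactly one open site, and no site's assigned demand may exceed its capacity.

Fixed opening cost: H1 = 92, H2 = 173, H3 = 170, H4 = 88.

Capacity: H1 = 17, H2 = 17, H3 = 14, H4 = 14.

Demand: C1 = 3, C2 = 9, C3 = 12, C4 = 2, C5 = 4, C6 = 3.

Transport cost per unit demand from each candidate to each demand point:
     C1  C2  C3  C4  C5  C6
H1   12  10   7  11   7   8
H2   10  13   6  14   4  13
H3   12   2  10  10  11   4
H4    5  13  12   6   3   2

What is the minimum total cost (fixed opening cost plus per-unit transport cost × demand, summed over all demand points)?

497

Open {H1, H3, H4}; cheapest assignment that respects the capacities:
  H1 (cap 17, load 12): C3 — cost 12×7 = 84
  H3 (cap 14, load 9): C2 — cost 9×2 = 18
  H4 (cap 14, load 12): C1, C4, C5, C6 — cost 3×5 + 2×6 + 4×3 + 3×2 = 45
  Shipping 147, fixed 350 → total 497.
  Any other capacity-feasible assignment to {H1, H3, H4} ships for at least 147.
Compare {H1, H2}: its best feasible assignment gives total 525.
Compare {H1, H2, H4}: its best feasible assignment gives total 560.
Every other set of open sites that can feasibly serve all demand totals ≥ 525 even under its best assignment. Minimum: 497.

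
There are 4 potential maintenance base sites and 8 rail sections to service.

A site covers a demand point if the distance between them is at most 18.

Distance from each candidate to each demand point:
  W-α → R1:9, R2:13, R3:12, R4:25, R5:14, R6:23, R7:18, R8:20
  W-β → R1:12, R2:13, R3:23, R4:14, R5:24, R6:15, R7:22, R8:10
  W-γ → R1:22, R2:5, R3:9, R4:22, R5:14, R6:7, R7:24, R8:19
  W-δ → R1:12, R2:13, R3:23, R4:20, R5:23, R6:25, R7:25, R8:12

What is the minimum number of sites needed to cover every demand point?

2

Coverage sets (demand points within 18 of each site):
  W-α: {R1, R2, R3, R5, R7}
  W-β: {R1, R2, R4, R6, R8}
  W-γ: {R2, R3, R5, R6}
  W-δ: {R1, R2, R8}
No single site covers all 8 demand points.
But {W-α, W-β} covers everything, so the minimum is 2.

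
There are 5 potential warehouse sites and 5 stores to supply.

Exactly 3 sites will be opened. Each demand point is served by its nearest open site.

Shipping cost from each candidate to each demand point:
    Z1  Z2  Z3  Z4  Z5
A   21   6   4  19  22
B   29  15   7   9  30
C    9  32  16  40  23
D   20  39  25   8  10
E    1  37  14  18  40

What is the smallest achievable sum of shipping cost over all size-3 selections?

29

Open {A, D, E}.
  Z1→E 1, Z2→A 6, Z3→A 4, Z4→D 8, Z5→D 10  ⇒ total 29.
Compare {A, C, D}: total 37.
Compare {B, D, E}: total 41.
No size-3 selection does better; minimum is 29.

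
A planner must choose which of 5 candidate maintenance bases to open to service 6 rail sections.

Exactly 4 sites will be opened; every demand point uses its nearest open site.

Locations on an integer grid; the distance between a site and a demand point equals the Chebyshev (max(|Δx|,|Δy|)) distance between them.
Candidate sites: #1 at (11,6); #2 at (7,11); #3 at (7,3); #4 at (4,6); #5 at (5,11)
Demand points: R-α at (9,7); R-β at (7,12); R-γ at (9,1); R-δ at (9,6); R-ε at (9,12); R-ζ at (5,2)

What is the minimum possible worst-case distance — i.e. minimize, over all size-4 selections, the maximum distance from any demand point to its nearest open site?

2

Open {#1, #2, #3, #4}.
  Farthest demand point is R-α at distance 2 (to #1); all others are ≤ 2.
With {#1, #2, #3, #5} the worst case is 2.
With {#1, #3, #4, #5} the worst case is 4.
No size-4 selection achieves below 2.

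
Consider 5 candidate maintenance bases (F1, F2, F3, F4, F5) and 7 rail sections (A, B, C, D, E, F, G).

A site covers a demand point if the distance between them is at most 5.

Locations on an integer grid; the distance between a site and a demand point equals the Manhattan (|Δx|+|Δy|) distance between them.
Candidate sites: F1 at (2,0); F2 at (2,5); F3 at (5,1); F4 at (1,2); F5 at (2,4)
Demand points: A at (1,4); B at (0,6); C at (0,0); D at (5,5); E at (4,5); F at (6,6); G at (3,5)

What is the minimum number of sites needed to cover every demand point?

Coverage sets (demand points within 5 of each site):
  F1: {A, C}
  F2: {A, B, D, E, F, G}
  F3: {D, E}
  F4: {A, B, C, G}
  F5: {A, B, D, E, G}
No single site covers all 7 demand points.
But {F1, F2} covers everything, so the minimum is 2.

2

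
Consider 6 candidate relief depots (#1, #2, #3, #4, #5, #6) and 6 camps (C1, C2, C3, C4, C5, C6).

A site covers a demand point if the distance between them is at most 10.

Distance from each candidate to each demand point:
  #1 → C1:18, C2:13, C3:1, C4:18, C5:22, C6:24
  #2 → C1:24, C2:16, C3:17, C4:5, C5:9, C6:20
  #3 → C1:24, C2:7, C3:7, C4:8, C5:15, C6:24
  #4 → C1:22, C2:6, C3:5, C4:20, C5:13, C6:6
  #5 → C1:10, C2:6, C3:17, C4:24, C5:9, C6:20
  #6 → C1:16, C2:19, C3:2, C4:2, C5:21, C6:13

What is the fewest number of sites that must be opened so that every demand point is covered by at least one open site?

Coverage sets (demand points within 10 of each site):
  #1: {C3}
  #2: {C4, C5}
  #3: {C2, C3, C4}
  #4: {C2, C3, C6}
  #5: {C1, C2, C5}
  #6: {C3, C4}
No 2 sites suffice: every size-2 union leaves at least one demand point uncovered.
But {#2, #4, #5} covers everything, so the minimum is 3.

3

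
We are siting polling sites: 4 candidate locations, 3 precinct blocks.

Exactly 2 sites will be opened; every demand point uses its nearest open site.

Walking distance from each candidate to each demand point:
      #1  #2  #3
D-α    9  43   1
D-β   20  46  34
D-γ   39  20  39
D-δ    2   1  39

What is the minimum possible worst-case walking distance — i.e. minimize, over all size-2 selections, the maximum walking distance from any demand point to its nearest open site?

Open {D-α, D-δ}.
  Farthest demand point is #1 at walking distance 2 (to D-δ); all others are ≤ 2.
With {D-α, D-γ} the worst case is 20.
With {D-β, D-γ} the worst case is 34.
No size-2 selection achieves below 2.

2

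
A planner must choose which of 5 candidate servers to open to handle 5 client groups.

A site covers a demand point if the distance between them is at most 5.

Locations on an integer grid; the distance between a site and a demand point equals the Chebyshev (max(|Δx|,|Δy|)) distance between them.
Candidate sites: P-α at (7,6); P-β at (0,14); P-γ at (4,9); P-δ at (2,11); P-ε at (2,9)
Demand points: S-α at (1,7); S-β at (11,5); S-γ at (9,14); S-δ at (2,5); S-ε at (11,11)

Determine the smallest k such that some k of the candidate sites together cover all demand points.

2

Coverage sets (demand points within 5 of each site):
  P-α: {S-β, S-δ, S-ε}
  P-β: {}
  P-γ: {S-α, S-γ, S-δ}
  P-δ: {S-α}
  P-ε: {S-α, S-δ}
No single site covers all 5 demand points.
But {P-α, P-γ} covers everything, so the minimum is 2.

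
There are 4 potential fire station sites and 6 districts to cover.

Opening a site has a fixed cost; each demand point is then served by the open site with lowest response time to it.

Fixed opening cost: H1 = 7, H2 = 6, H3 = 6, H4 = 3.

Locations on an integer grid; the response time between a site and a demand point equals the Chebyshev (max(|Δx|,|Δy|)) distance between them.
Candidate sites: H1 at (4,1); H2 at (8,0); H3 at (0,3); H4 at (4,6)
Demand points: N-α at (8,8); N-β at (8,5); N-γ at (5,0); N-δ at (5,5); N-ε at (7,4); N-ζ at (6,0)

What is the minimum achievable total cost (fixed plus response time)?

Open {H1, H4}: assign each demand point to its cheapest open site.
  N-α→H4 4, N-β→H1 4, N-γ→H1 1, N-δ→H4 1, N-ε→H1 3, N-ζ→H1 2
  response time 15, fixed 10 → total 25.
Compare {H2, H4}: response time 17 + fixed 9 = 26.
Compare {H4}: response time 24 + fixed 3 = 27.
Compare {H1}: response time 21 + fixed 7 = 28.
All other subsets cost ≥ 26. Minimum total cost: 25.

25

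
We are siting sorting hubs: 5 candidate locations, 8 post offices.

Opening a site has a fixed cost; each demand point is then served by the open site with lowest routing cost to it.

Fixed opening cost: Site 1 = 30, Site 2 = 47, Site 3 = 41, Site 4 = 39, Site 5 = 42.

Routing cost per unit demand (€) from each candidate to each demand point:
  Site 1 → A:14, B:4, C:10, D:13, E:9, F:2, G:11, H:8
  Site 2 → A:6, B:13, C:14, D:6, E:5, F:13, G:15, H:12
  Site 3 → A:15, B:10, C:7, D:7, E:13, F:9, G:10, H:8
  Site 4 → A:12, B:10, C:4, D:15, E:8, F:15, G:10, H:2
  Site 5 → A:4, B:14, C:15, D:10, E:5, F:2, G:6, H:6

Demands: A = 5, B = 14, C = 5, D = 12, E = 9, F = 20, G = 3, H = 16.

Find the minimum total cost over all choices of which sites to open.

441

Open {Site 1, Site 2, Site 4}: assign each demand point to its cheapest open site.
  A→Site 2 5×6=30, B→Site 1 14×4=56, C→Site 4 5×4=20, D→Site 2 12×6=72, E→Site 2 9×5=45, F→Site 1 20×2=40, G→Site 4 3×10=30, H→Site 4 16×2=32
  routing cost 325, fixed 116 → total 441.
Compare {Site 1, Site 2, Site 4, Site 5}: routing cost 303 + fixed 158 = 461.
Compare {Site 1, Site 4, Site 5}: routing cost 351 + fixed 111 = 462.
Compare {Site 1, Site 3, Site 4, Site 5}: routing cost 315 + fixed 152 = 467.
All other subsets cost ≥ 461. Minimum total cost: 441.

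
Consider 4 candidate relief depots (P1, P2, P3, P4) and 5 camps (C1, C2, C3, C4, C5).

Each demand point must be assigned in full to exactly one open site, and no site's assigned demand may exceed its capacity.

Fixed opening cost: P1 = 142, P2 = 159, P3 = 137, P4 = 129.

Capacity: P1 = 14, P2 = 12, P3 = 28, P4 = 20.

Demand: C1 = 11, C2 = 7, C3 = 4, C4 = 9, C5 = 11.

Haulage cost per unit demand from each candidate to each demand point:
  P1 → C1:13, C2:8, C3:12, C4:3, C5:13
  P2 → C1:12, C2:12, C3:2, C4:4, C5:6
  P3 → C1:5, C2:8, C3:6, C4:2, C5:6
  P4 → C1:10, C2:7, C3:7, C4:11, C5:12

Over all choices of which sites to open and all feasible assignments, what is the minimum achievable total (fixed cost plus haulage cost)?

533

Open {P3, P4}; cheapest assignment that respects the capacities:
  P3 (cap 28, load 24): C3, C4, C5 — cost 4×6 + 9×2 + 11×6 = 108
  P4 (cap 20, load 18): C1, C2 — cost 11×10 + 7×7 = 159
  Shipping 267, fixed 266 → total 533.
  Any other capacity-feasible assignment to {P3, P4} ships for at least 267.
Compare {P1, P3, P4}: its best feasible assignment gives total 629.
Compare {P2, P3, P4}: its best feasible assignment gives total 637.
Every other set of open sites that can feasibly serve all demand totals ≥ 629 even under its best assignment. Minimum: 533.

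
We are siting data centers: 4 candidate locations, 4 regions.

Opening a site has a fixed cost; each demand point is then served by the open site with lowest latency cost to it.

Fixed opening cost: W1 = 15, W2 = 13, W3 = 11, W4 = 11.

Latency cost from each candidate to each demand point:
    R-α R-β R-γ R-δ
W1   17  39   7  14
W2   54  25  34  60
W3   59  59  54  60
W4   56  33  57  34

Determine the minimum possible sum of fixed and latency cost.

Open {W1, W2}: assign each demand point to its cheapest open site.
  R-α→W1 17, R-β→W2 25, R-γ→W1 7, R-δ→W1 14
  latency cost 63, fixed 28 → total 91.
Compare {W1}: latency cost 77 + fixed 15 = 92.
Compare {W1, W4}: latency cost 71 + fixed 26 = 97.
Compare {W1, W2, W3}: latency cost 63 + fixed 39 = 102.
All other subsets cost ≥ 92. Minimum total cost: 91.

91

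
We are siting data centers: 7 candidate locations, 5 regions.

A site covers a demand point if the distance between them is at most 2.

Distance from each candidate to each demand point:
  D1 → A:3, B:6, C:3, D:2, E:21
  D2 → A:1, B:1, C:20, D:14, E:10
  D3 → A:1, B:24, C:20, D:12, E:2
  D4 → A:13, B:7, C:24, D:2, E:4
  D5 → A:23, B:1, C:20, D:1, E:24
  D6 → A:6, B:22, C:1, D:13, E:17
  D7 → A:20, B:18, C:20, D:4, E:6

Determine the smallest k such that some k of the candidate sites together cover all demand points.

Coverage sets (demand points within 2 of each site):
  D1: {D}
  D2: {A, B}
  D3: {A, E}
  D4: {D}
  D5: {B, D}
  D6: {C}
  D7: {}
No 2 sites suffice: every size-2 union leaves at least one demand point uncovered.
But {D3, D5, D6} covers everything, so the minimum is 3.

3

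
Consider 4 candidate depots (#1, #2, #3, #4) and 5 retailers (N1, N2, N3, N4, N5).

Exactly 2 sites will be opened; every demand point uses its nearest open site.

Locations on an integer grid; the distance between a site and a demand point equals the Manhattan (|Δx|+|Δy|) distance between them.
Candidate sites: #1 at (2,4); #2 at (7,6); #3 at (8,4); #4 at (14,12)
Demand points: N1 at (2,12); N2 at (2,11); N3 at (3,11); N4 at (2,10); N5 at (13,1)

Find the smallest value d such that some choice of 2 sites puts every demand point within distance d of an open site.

Open {#1, #3}.
  Farthest demand point is N1 at distance 8 (to #1); all others are ≤ 8.
With {#1, #2} the worst case is 11.
With {#2, #3} the worst case is 11.
No size-2 selection achieves below 8.

8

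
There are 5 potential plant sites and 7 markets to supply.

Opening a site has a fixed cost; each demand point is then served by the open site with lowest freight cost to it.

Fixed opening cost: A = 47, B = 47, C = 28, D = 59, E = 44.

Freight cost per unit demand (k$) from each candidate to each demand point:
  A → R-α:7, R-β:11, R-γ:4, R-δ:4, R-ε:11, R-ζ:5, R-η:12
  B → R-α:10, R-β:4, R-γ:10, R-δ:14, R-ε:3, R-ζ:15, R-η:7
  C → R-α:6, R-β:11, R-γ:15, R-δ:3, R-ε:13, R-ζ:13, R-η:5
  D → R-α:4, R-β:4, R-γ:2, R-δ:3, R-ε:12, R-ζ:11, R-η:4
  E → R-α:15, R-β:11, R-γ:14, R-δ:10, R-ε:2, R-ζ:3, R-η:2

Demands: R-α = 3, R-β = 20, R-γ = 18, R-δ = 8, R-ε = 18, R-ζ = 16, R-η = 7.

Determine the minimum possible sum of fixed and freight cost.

353

Open {D, E}: assign each demand point to its cheapest open site.
  R-α→D 3×4=12, R-β→D 20×4=80, R-γ→D 18×2=36, R-δ→D 8×3=24, R-ε→E 18×2=36, R-ζ→E 16×3=48, R-η→E 7×2=14
  freight cost 250, fixed 103 → total 353.
Compare {C, D, E}: freight cost 250 + fixed 131 = 381.
Compare {A, D, E}: freight cost 250 + fixed 150 = 400.
Compare {B, D, E}: freight cost 250 + fixed 150 = 400.
All other subsets cost ≥ 381. Minimum total cost: 353.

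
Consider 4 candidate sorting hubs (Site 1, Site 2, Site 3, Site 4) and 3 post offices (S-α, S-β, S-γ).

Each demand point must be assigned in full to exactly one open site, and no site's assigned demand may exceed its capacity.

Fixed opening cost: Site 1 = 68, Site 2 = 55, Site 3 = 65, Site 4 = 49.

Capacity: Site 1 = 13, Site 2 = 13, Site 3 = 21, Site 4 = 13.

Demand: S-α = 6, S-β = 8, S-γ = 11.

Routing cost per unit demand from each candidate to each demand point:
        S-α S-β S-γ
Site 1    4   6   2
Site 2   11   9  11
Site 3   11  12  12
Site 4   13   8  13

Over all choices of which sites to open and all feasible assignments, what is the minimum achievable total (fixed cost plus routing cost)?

317

Open {Site 1, Site 3}; cheapest assignment that respects the capacities:
  Site 1 (cap 13, load 11): S-γ — cost 11×2 = 22
  Site 3 (cap 21, load 14): S-α, S-β — cost 6×11 + 8×12 = 162
  Shipping 184, fixed 133 → total 317.
  Any other capacity-feasible assignment to {Site 1, Site 3} ships for at least 184.
Compare {Site 1, Site 2, Site 4}: its best feasible assignment gives total 324.
Compare {Site 1, Site 3, Site 4}: its best feasible assignment gives total 334.
Every other set of open sites that can feasibly serve all demand totals ≥ 324 even under its best assignment. Minimum: 317.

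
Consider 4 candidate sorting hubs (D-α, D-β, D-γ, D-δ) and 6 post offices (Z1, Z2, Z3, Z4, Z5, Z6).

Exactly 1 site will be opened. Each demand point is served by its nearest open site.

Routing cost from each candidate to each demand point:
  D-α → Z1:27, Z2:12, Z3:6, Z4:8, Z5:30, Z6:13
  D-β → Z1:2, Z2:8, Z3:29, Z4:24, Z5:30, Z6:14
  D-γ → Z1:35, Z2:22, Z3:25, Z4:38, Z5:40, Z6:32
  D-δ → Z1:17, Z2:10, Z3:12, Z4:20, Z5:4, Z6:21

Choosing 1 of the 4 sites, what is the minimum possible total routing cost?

Open {D-δ}.
  Z1→D-δ 17, Z2→D-δ 10, Z3→D-δ 12, Z4→D-δ 20, Z5→D-δ 4, Z6→D-δ 21  ⇒ total 84.
Compare {D-α}: total 96.
Compare {D-β}: total 107.
No size-1 selection does better; minimum is 84.

84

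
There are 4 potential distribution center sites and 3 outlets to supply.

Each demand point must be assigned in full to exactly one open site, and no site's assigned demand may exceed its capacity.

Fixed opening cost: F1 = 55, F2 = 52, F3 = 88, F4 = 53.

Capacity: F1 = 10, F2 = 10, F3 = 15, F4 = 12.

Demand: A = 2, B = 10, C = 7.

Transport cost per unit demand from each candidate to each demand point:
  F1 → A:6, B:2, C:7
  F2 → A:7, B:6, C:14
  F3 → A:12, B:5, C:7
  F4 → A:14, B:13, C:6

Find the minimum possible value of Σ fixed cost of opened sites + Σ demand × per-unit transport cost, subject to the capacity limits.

Open {F1, F4}; cheapest assignment that respects the capacities:
  F1 (cap 10, load 10): B — cost 10×2 = 20
  F4 (cap 12, load 9): A, C — cost 2×14 + 7×6 = 70
  Shipping 90, fixed 108 → total 198.
  Any other capacity-feasible assignment to {F1, F4} ships for at least 90.
Compare {F1, F2}: its best feasible assignment gives total 228.
Compare {F2, F4}: its best feasible assignment gives total 235.
Every other set of open sites that can feasibly serve all demand totals ≥ 228 even under its best assignment. Minimum: 198.

198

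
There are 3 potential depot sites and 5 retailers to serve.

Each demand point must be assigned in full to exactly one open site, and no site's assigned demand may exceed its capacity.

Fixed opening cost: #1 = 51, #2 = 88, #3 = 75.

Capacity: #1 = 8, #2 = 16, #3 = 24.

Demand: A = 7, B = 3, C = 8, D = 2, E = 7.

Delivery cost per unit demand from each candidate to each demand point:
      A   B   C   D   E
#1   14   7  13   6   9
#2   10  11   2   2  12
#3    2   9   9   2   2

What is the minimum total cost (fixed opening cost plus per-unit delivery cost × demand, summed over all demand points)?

238

Open {#2, #3}; cheapest assignment that respects the capacities:
  #2 (cap 16, load 10): C, D — cost 8×2 + 2×2 = 20
  #3 (cap 24, load 17): A, B, E — cost 7×2 + 3×9 + 7×2 = 55
  Shipping 75, fixed 163 → total 238.
  Any other capacity-feasible assignment to {#2, #3} ships for at least 75.
Compare {#1, #3}: its best feasible assignment gives total 251.
Compare {#1, #2, #3}: its best feasible assignment gives total 283.
Every other set of open sites that can feasibly serve all demand totals ≥ 251 even under its best assignment. Minimum: 238.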